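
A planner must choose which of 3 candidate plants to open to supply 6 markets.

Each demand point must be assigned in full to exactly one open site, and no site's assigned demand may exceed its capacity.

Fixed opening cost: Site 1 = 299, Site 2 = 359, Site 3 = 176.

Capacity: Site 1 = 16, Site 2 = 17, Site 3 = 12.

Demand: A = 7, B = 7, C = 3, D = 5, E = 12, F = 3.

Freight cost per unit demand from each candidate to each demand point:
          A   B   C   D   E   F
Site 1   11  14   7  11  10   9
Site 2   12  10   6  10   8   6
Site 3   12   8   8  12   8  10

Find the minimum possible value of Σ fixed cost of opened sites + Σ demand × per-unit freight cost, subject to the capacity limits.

1157

Open {Site 1, Site 2, Site 3}; cheapest assignment that respects the capacities:
  Site 1 (cap 16, load 15): A, C, D — cost 7×11 + 3×7 + 5×11 = 153
  Site 2 (cap 17, load 15): E, F — cost 12×8 + 3×6 = 114
  Site 3 (cap 12, load 7): B — cost 7×8 = 56
  Shipping 323, fixed 834 → total 1157.
  Any other capacity-feasible assignment to {Site 1, Site 2, Site 3} ships for at least 323.
Total demand is 37 and no other set of sites has combined capacity ≥ 37, so {Site 1, Site 2, Site 3} is the only feasible choice of open sites. Minimum: 1157.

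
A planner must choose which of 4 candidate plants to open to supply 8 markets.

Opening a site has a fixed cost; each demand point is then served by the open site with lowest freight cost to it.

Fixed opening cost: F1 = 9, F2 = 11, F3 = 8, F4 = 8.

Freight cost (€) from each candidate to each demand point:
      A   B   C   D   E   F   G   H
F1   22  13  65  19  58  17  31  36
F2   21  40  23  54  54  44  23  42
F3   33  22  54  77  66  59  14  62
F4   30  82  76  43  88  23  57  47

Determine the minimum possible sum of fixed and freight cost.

Open {F1, F2, F3}: assign each demand point to its cheapest open site.
  A→F2 21, B→F1 13, C→F2 23, D→F1 19, E→F2 54, F→F1 17, G→F3 14, H→F1 36
  freight cost 197, fixed 28 → total 225.
Compare {F1, F2}: freight cost 206 + fixed 20 = 226.
Compare {F1, F2, F3, F4}: freight cost 197 + fixed 36 = 233.
Compare {F1, F2, F4}: freight cost 206 + fixed 28 = 234.
All other subsets cost ≥ 226. Minimum total cost: 225.

225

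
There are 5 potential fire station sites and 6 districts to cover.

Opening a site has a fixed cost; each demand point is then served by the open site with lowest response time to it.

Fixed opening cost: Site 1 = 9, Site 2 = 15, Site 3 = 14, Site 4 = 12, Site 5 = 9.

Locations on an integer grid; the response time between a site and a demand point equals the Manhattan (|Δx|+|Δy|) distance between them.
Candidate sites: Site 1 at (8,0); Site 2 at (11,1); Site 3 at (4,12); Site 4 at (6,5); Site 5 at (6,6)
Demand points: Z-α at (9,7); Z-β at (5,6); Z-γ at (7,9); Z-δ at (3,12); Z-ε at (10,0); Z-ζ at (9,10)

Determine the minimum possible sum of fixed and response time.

Open {Site 5}: assign each demand point to its cheapest open site.
  Z-α→Site 5 4, Z-β→Site 5 1, Z-γ→Site 5 4, Z-δ→Site 5 9, Z-ε→Site 5 10, Z-ζ→Site 5 7
  response time 35, fixed 9 → total 44.
Compare {Site 1, Site 5}: response time 27 + fixed 18 = 45.
Compare {Site 3, Site 5}: response time 27 + fixed 23 = 50.
Compare {Site 4}: response time 39 + fixed 12 = 51.
All other subsets cost ≥ 45. Minimum total cost: 44.

44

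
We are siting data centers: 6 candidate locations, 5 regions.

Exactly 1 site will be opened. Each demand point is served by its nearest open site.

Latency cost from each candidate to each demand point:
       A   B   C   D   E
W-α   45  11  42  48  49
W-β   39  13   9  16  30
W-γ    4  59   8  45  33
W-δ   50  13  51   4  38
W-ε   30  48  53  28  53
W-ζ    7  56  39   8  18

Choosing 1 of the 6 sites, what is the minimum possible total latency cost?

Open {W-β}.
  A→W-β 39, B→W-β 13, C→W-β 9, D→W-β 16, E→W-β 30  ⇒ total 107.
Compare {W-ζ}: total 128.
Compare {W-γ}: total 149.
No size-1 selection does better; minimum is 107.

107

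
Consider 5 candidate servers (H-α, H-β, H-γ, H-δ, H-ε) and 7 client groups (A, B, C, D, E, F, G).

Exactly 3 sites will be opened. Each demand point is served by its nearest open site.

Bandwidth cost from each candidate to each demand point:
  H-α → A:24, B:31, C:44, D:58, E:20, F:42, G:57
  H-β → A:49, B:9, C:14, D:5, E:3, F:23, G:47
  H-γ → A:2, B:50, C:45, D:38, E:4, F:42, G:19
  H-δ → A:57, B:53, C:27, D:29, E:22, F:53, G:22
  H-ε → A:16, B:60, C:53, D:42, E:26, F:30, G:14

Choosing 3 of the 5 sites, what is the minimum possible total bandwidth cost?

70

Open {H-β, H-γ, H-ε}.
  A→H-γ 2, B→H-β 9, C→H-β 14, D→H-β 5, E→H-β 3, F→H-β 23, G→H-ε 14  ⇒ total 70.
Compare {H-α, H-β, H-γ}: total 75.
Compare {H-β, H-γ, H-δ}: total 75.
No size-3 selection does better; minimum is 70.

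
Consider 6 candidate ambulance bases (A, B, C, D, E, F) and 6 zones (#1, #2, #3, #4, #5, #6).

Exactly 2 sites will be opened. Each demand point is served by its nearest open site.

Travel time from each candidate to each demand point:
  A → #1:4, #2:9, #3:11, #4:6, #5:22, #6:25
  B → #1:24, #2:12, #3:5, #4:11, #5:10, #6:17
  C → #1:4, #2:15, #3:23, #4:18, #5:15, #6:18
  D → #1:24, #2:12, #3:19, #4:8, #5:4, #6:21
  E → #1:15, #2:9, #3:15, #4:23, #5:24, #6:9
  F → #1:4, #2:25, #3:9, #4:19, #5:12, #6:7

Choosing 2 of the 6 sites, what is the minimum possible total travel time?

Open {D, F}.
  #1→F 4, #2→D 12, #3→F 9, #4→D 8, #5→D 4, #6→F 7  ⇒ total 44.
Compare {A, F}: total 47.
Compare {B, F}: total 49.
No size-2 selection does better; minimum is 44.

44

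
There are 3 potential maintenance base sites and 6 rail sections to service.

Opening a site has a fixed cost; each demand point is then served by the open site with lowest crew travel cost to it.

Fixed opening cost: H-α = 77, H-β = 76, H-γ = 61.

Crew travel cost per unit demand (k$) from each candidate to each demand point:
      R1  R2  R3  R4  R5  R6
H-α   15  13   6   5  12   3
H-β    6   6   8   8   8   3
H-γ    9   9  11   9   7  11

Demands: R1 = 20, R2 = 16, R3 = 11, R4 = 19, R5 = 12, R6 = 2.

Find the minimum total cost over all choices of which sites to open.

632

Open {H-α, H-β}: assign each demand point to its cheapest open site.
  R1→H-β 20×6=120, R2→H-β 16×6=96, R3→H-α 11×6=66, R4→H-α 19×5=95, R5→H-β 12×8=96, R6→H-α 2×3=6
  crew travel cost 479, fixed 153 → total 632.
Compare {H-β}: crew travel cost 558 + fixed 76 = 634.
Compare {H-α, H-β, H-γ}: crew travel cost 467 + fixed 214 = 681.
Compare {H-β, H-γ}: crew travel cost 546 + fixed 137 = 683.
All other subsets cost ≥ 634. Minimum total cost: 632.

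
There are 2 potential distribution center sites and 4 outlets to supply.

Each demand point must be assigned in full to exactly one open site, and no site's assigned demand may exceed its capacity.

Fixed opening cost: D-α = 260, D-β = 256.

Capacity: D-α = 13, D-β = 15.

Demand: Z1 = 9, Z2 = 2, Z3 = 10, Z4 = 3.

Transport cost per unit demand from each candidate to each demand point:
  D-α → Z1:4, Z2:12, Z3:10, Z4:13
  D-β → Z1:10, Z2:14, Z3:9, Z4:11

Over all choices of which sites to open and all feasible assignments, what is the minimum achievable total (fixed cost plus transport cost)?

699

Open {D-α, D-β}; cheapest assignment that respects the capacities:
  D-α (cap 13, load 11): Z1, Z2 — cost 9×4 + 2×12 = 60
  D-β (cap 15, load 13): Z3, Z4 — cost 10×9 + 3×11 = 123
  Shipping 183, fixed 516 → total 699.
  Any other capacity-feasible assignment to {D-α, D-β} ships for at least 183.
Total demand is 24 and no other set of sites has combined capacity ≥ 24, so {D-α, D-β} is the only feasible choice of open sites. Minimum: 699.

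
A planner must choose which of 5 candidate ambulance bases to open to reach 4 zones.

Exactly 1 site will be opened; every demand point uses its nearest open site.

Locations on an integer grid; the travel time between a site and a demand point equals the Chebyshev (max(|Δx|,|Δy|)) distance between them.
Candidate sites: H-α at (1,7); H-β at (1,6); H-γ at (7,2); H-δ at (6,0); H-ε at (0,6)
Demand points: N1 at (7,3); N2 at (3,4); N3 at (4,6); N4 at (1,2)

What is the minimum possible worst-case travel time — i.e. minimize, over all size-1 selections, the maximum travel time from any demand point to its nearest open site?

6

Open {H-α}.
  Farthest demand point is N1 at travel time 6 (to H-α); all others are ≤ 6.
With {H-β} the worst case is 6.
With {H-γ} the worst case is 6.
No size-1 selection achieves below 6.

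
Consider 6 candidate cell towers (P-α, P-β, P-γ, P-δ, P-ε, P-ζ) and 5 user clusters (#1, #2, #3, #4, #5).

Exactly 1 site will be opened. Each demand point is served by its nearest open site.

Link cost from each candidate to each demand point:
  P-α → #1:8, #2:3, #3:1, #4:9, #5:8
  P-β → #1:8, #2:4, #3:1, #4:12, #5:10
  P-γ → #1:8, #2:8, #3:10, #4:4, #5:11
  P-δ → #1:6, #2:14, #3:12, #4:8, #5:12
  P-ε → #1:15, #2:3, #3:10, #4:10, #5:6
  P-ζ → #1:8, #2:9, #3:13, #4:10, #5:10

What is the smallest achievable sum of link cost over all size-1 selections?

Open {P-α}.
  #1→P-α 8, #2→P-α 3, #3→P-α 1, #4→P-α 9, #5→P-α 8  ⇒ total 29.
Compare {P-β}: total 35.
Compare {P-γ}: total 41.
No size-1 selection does better; minimum is 29.

29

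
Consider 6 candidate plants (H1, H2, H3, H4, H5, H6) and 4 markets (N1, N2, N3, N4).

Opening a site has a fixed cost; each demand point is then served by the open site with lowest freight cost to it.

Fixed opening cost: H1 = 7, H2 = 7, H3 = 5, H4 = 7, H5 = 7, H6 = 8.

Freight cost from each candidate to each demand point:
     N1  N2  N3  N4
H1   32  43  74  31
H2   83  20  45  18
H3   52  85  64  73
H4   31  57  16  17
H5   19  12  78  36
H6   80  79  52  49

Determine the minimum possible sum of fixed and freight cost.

78

Open {H4, H5}: assign each demand point to its cheapest open site.
  N1→H5 19, N2→H5 12, N3→H4 16, N4→H4 17
  freight cost 64, fixed 14 → total 78.
Compare {H3, H4, H5}: freight cost 64 + fixed 19 = 83.
Compare {H1, H4, H5}: freight cost 64 + fixed 21 = 85.
Compare {H2, H4, H5}: freight cost 64 + fixed 21 = 85.
All other subsets cost ≥ 83. Minimum total cost: 78.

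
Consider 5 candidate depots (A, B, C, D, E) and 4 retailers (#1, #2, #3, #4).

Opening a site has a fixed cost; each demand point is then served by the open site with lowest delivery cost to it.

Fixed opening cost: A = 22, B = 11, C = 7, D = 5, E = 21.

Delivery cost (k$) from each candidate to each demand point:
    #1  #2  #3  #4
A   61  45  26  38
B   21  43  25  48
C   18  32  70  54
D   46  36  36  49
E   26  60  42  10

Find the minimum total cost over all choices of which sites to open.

Open {B, C, E}: assign each demand point to its cheapest open site.
  #1→C 18, #2→C 32, #3→B 25, #4→E 10
  delivery cost 85, fixed 39 → total 124.
Compare {B, D, E}: delivery cost 92 + fixed 37 = 129.
Compare {C, D, E}: delivery cost 96 + fixed 33 = 129.
Compare {B, C, D, E}: delivery cost 85 + fixed 44 = 129.
All other subsets cost ≥ 129. Minimum total cost: 124.

124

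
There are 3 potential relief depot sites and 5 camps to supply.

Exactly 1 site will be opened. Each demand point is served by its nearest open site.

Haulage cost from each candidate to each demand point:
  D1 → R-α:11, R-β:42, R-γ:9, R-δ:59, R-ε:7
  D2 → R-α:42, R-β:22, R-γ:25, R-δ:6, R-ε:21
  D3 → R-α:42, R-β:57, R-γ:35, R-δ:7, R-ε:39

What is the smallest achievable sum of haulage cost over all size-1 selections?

Open {D2}.
  R-α→D2 42, R-β→D2 22, R-γ→D2 25, R-δ→D2 6, R-ε→D2 21  ⇒ total 116.
Compare {D1}: total 128.
Compare {D3}: total 180.

116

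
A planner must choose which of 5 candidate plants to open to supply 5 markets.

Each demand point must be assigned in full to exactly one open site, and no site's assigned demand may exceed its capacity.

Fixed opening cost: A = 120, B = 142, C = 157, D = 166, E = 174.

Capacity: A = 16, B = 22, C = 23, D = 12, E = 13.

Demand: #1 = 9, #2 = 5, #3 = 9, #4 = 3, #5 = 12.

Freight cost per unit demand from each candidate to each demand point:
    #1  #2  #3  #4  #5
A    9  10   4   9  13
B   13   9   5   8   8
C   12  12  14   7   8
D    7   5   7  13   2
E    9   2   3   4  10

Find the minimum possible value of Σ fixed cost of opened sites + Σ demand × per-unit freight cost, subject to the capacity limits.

617

Open {B, C}; cheapest assignment that respects the capacities:
  B (cap 22, load 17): #2, #3, #4 — cost 5×9 + 9×5 + 3×8 = 114
  C (cap 23, load 21): #1, #5 — cost 9×12 + 12×8 = 204
  Shipping 318, fixed 299 → total 617.
  Any other capacity-feasible assignment to {B, C} ships for at least 318.
Compare {A, B, D}: its best feasible assignment gives total 647.
Compare {A, D, E}: its best feasible assignment gives total 654.
Every other set of open sites that can feasibly serve all demand totals ≥ 647 even under its best assignment. Minimum: 617.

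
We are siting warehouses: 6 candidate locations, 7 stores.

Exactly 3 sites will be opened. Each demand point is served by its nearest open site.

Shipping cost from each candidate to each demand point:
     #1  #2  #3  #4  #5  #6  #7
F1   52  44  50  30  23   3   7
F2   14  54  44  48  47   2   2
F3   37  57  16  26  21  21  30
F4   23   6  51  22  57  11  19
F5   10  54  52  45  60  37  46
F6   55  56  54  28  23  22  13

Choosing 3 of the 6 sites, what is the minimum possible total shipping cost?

Open {F2, F3, F4}.
  #1→F2 14, #2→F4 6, #3→F3 16, #4→F4 22, #5→F3 21, #6→F2 2, #7→F2 2  ⇒ total 83.
Compare {F1, F3, F4}: total 98.
Compare {F3, F4, F5}: total 105.
No size-3 selection does better; minimum is 83.

83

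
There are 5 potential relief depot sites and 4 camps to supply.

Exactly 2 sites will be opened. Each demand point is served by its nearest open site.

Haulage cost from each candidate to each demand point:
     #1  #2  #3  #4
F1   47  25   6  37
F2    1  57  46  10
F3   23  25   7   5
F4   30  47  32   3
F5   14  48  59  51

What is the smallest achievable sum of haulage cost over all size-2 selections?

Open {F2, F3}.
  #1→F2 1, #2→F3 25, #3→F3 7, #4→F3 5  ⇒ total 38.
Compare {F1, F2}: total 42.
Compare {F3, F5}: total 51.
No size-2 selection does better; minimum is 38.

38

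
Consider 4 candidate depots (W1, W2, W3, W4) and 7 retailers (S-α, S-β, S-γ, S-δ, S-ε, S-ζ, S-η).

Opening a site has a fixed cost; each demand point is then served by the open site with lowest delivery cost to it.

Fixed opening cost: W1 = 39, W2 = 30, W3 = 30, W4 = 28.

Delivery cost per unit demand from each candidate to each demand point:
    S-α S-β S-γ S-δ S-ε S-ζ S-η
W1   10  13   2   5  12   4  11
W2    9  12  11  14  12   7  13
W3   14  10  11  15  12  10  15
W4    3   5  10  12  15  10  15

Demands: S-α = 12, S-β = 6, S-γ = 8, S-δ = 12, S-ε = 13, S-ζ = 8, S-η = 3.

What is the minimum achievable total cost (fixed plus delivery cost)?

430

Open {W1, W4}: assign each demand point to its cheapest open site.
  S-α→W4 12×3=36, S-β→W4 6×5=30, S-γ→W1 8×2=16, S-δ→W1 12×5=60, S-ε→W1 13×12=156, S-ζ→W1 8×4=32, S-η→W1 3×11=33
  delivery cost 363, fixed 67 → total 430.
Compare {W1, W2, W4}: delivery cost 363 + fixed 97 = 460.
Compare {W1, W3, W4}: delivery cost 363 + fixed 97 = 460.
Compare {W1, W2, W3, W4}: delivery cost 363 + fixed 127 = 490.
All other subsets cost ≥ 460. Minimum total cost: 430.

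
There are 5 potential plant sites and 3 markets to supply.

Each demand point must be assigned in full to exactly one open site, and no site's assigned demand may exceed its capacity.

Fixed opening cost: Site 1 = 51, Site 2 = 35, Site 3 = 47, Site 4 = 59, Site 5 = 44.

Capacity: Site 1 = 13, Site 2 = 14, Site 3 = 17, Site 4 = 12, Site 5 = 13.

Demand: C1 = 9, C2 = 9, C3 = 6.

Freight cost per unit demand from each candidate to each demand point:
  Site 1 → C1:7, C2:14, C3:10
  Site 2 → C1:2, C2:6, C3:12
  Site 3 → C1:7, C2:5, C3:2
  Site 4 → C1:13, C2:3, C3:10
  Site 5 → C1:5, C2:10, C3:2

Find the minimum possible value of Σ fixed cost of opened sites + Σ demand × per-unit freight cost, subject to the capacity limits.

157

Open {Site 2, Site 3}; cheapest assignment that respects the capacities:
  Site 2 (cap 14, load 9): C1 — cost 9×2 = 18
  Site 3 (cap 17, load 15): C2, C3 — cost 9×5 + 6×2 = 57
  Shipping 75, fixed 82 → total 157.
  Any other capacity-feasible assignment to {Site 2, Site 3} ships for at least 75.
Compare {Site 3, Site 5}: its best feasible assignment gives total 193.
Compare {Site 2, Site 4, Site 5}: its best feasible assignment gives total 195.
Every other set of open sites that can feasibly serve all demand totals ≥ 193 even under its best assignment. Minimum: 157.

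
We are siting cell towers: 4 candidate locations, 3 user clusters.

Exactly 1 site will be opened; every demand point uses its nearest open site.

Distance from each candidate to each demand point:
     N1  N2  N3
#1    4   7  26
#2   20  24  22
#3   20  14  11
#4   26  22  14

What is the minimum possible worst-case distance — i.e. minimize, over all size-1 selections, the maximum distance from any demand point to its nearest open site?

Open {#3}.
  Farthest demand point is N1 at distance 20 (to #3); all others are ≤ 20.
With {#2} the worst case is 24.
With {#1} the worst case is 26.
No size-1 selection achieves below 20.

20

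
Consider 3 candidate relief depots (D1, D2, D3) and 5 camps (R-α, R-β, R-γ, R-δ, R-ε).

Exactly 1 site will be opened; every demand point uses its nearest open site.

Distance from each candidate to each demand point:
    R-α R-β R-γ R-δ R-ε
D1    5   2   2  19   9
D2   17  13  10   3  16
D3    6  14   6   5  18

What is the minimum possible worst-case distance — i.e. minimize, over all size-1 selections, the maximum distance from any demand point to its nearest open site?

Open {D2}.
  Farthest demand point is R-α at distance 17 (to D2); all others are ≤ 17.
With {D3} the worst case is 18.
With {D1} the worst case is 19.
No size-1 selection achieves below 17.

17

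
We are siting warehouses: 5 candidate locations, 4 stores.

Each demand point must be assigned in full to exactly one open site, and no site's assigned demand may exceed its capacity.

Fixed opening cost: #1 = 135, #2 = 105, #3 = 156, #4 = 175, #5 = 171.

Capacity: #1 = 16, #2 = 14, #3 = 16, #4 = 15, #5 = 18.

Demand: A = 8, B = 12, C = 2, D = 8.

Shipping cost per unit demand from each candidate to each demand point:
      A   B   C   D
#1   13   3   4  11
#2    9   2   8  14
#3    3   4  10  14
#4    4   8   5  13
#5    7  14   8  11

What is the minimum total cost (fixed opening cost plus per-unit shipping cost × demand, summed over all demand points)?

Open {#2, #3}; cheapest assignment that respects the capacities:
  #2 (cap 14, load 14): B, C — cost 12×2 + 2×8 = 40
  #3 (cap 16, load 16): A, D — cost 8×3 + 8×14 = 136
  Shipping 176, fixed 261 → total 437.
  Any other capacity-feasible assignment to {#2, #3} ships for at least 176.
Compare {#2, #5}: its best feasible assignment gives total 460.
Compare {#1, #3}: its best feasible assignment gives total 471.
Every other set of open sites that can feasibly serve all demand totals ≥ 460 even under its best assignment. Minimum: 437.

437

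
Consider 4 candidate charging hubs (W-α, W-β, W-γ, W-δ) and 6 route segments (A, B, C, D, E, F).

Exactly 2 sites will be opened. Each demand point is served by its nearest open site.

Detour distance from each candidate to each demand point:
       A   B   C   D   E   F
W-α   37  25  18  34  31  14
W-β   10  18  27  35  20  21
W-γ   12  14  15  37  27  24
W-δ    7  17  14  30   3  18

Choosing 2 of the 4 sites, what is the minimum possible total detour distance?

Open {W-α, W-δ}.
  A→W-δ 7, B→W-δ 17, C→W-δ 14, D→W-δ 30, E→W-δ 3, F→W-α 14  ⇒ total 85.
Compare {W-γ, W-δ}: total 86.
Compare {W-β, W-δ}: total 89.
No size-2 selection does better; minimum is 85.

85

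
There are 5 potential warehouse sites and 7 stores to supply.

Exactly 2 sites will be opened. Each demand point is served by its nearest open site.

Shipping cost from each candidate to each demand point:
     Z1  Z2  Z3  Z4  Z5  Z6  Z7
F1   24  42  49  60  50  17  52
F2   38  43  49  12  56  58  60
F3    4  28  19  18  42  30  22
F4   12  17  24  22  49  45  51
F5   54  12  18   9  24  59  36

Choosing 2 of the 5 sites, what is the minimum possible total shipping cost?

119

Open {F3, F5}.
  Z1→F3 4, Z2→F5 12, Z3→F5 18, Z4→F5 9, Z5→F5 24, Z6→F3 30, Z7→F3 22  ⇒ total 119.
Compare {F1, F5}: total 140.
Compare {F1, F3}: total 150.
No size-2 selection does better; minimum is 119.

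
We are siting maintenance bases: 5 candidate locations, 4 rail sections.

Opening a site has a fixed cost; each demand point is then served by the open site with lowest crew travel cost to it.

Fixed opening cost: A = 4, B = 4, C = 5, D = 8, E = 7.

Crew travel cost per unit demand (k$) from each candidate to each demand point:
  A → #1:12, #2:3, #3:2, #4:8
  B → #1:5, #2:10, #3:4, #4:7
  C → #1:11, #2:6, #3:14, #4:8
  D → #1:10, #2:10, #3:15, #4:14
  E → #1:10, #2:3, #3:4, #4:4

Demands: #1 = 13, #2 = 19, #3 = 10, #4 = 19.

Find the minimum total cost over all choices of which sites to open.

233

Open {A, B, E}: assign each demand point to its cheapest open site.
  #1→B 13×5=65, #2→A 19×3=57, #3→A 10×2=20, #4→E 19×4=76
  crew travel cost 218, fixed 15 → total 233.
Compare {A, B, C, E}: crew travel cost 218 + fixed 20 = 238.
Compare {A, B, D, E}: crew travel cost 218 + fixed 23 = 241.
Compare {A, B, C, D, E}: crew travel cost 218 + fixed 28 = 246.
All other subsets cost ≥ 238. Minimum total cost: 233.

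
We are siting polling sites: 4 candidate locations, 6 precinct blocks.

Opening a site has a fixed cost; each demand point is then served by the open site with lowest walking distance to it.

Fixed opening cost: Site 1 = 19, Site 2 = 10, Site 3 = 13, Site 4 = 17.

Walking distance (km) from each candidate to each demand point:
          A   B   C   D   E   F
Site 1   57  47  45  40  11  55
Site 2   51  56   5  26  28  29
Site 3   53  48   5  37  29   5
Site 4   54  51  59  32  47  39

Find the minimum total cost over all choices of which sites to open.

Open {Site 2, Site 3}: assign each demand point to its cheapest open site.
  A→Site 2 51, B→Site 3 48, C→Site 2 5, D→Site 2 26, E→Site 2 28, F→Site 3 5
  walking distance 163, fixed 23 → total 186.
Compare {Site 1, Site 2, Site 3}: walking distance 145 + fixed 42 = 187.
Compare {Site 3}: walking distance 177 + fixed 13 = 190.
Compare {Site 1, Site 3}: walking distance 158 + fixed 32 = 190.
All other subsets cost ≥ 187. Minimum total cost: 186.

186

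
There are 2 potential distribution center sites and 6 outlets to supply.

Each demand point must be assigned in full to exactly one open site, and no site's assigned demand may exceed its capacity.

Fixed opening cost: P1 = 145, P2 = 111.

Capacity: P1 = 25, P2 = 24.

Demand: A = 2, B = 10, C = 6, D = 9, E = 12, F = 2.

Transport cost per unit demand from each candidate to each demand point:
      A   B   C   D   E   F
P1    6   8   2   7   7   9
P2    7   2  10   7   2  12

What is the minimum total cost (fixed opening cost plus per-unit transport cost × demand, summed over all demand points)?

405

Open {P1, P2}; cheapest assignment that respects the capacities:
  P1 (cap 25, load 19): A, C, D, F — cost 2×6 + 6×2 + 9×7 + 2×9 = 105
  P2 (cap 24, load 22): B, E — cost 10×2 + 12×2 = 44
  Shipping 149, fixed 256 → total 405.
  Any other capacity-feasible assignment to {P1, P2} ships for at least 149.
Total demand is 41 and no other set of sites has combined capacity ≥ 41, so {P1, P2} is the only feasible choice of open sites. Minimum: 405.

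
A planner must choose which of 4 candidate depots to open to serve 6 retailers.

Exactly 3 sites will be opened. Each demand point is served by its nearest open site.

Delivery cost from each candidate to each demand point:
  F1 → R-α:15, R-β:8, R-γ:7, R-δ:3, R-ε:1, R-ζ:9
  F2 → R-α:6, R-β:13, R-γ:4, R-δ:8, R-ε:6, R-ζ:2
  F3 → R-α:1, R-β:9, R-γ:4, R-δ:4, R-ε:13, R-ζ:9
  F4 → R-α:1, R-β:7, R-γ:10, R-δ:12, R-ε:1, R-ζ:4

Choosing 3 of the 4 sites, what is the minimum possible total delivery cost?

Open {F1, F2, F4}.
  R-α→F4 1, R-β→F4 7, R-γ→F2 4, R-δ→F1 3, R-ε→F1 1, R-ζ→F2 2  ⇒ total 18.
Compare {F1, F2, F3}: total 19.
Compare {F2, F3, F4}: total 19.
No size-3 selection does better; minimum is 18.

18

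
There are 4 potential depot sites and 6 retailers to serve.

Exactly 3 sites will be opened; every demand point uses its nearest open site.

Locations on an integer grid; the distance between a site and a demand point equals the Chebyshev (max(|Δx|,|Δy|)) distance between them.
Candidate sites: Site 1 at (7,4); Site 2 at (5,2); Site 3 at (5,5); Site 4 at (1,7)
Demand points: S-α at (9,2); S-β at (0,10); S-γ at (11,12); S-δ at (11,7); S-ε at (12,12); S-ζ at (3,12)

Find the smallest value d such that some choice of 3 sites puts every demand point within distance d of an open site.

Open {Site 1, Site 2, Site 3}.
  Farthest demand point is S-γ at distance 7 (to Site 3); all others are ≤ 7.
With {Site 1, Site 3, Site 4} the worst case is 7.
With {Site 2, Site 3, Site 4} the worst case is 7.
No size-3 selection achieves below 7.

7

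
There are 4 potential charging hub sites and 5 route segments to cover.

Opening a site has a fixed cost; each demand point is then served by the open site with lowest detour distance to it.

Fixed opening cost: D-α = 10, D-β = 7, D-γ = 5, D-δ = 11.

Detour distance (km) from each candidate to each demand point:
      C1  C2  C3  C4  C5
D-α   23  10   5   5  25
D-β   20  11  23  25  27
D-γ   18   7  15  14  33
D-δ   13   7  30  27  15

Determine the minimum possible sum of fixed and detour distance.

Open {D-α, D-δ}: assign each demand point to its cheapest open site.
  C1→D-δ 13, C2→D-δ 7, C3→D-α 5, C4→D-α 5, C5→D-δ 15
  detour distance 45, fixed 21 → total 66.
Compare {D-α, D-γ, D-δ}: detour distance 45 + fixed 26 = 71.
Compare {D-α, D-β, D-δ}: detour distance 45 + fixed 28 = 73.
Compare {D-α, D-γ}: detour distance 60 + fixed 15 = 75.
All other subsets cost ≥ 71. Minimum total cost: 66.

66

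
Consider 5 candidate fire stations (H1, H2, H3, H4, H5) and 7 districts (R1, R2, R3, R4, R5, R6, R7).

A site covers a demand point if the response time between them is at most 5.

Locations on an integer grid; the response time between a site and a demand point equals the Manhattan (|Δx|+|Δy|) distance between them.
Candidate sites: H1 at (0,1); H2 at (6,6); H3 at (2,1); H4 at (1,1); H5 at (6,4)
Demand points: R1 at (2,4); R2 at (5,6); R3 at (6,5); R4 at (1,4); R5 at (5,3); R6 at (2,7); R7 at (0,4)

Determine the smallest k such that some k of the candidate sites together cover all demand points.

Coverage sets (demand points within 5 of each site):
  H1: {R1, R4, R7}
  H2: {R2, R3, R5, R6}
  H3: {R1, R4, R5, R7}
  H4: {R1, R4, R7}
  H5: {R1, R2, R3, R4, R5}
No single site covers all 7 demand points.
But {H1, H2} covers everything, so the minimum is 2.

2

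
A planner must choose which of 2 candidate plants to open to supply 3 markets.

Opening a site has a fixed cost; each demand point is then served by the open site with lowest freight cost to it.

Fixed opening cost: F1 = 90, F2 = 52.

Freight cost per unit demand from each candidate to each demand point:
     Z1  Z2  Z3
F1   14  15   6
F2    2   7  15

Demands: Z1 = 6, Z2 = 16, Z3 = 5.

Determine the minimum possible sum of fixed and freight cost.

Open {F2}: assign each demand point to its cheapest open site.
  Z1→F2 6×2=12, Z2→F2 16×7=112, Z3→F2 5×15=75
  freight cost 199, fixed 52 → total 251.
Compare {F1, F2}: freight cost 154 + fixed 142 = 296.
Compare {F1}: freight cost 354 + fixed 90 = 444.

251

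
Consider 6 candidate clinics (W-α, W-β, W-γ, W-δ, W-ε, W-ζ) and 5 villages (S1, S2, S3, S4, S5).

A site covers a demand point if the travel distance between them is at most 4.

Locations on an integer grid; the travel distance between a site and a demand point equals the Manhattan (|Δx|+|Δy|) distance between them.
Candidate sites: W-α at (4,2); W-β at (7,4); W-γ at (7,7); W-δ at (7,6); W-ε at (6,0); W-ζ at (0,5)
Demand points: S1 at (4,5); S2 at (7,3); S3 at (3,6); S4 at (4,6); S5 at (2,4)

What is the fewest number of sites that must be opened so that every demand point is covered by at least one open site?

2

Coverage sets (demand points within 4 of each site):
  W-α: {S1, S2, S4, S5}
  W-β: {S1, S2}
  W-γ: {S2, S4}
  W-δ: {S1, S2, S3, S4}
  W-ε: {S2}
  W-ζ: {S1, S3, S5}
No single site covers all 5 demand points.
But {W-α, W-δ} covers everything, so the minimum is 2.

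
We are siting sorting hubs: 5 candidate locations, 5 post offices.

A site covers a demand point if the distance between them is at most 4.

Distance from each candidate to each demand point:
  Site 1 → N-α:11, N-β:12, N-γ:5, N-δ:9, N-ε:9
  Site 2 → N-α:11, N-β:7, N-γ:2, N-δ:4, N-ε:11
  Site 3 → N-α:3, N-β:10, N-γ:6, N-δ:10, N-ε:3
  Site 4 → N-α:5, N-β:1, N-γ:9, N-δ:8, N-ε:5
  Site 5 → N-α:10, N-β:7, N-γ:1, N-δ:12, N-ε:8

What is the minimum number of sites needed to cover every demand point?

3

Coverage sets (demand points within 4 of each site):
  Site 1: {}
  Site 2: {N-γ, N-δ}
  Site 3: {N-α, N-ε}
  Site 4: {N-β}
  Site 5: {N-γ}
No 2 sites suffice: every size-2 union leaves at least one demand point uncovered.
But {Site 2, Site 3, Site 4} covers everything, so the minimum is 3.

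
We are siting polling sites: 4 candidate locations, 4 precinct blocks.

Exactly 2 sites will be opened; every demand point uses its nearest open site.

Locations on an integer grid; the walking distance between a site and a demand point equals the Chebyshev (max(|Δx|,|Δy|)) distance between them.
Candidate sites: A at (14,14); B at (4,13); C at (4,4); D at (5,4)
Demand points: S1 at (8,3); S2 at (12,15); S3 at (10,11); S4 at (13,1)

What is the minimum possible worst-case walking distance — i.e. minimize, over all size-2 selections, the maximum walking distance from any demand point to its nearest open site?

8

Open {A, D}.
  Farthest demand point is S4 at walking distance 8 (to D); all others are ≤ 8.
With {B, D} the worst case is 8.
With {A, C} the worst case is 9.
No size-2 selection achieves below 8.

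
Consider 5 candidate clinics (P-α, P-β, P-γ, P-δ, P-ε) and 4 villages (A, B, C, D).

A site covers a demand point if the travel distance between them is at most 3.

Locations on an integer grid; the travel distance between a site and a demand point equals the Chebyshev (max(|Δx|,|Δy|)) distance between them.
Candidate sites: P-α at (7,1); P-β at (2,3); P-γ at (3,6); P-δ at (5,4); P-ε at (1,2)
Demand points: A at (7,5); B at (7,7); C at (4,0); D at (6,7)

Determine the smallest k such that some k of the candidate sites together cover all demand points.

2

Coverage sets (demand points within 3 of each site):
  P-α: {C}
  P-β: {C}
  P-γ: {D}
  P-δ: {A, B, D}
  P-ε: {C}
No single site covers all 4 demand points.
But {P-α, P-δ} covers everything, so the minimum is 2.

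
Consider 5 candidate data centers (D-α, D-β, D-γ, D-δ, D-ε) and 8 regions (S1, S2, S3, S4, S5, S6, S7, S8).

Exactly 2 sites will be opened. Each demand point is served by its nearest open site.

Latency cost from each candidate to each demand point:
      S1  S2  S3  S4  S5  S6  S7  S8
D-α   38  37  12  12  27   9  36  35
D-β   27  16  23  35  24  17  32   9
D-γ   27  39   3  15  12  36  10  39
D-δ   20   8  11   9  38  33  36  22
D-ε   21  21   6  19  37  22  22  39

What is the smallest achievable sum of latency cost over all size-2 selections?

109

Open {D-β, D-γ}.
  S1→D-β 27, S2→D-β 16, S3→D-γ 3, S4→D-γ 15, S5→D-γ 12, S6→D-β 17, S7→D-γ 10, S8→D-β 9  ⇒ total 109.
Compare {D-γ, D-δ}: total 117.
Compare {D-β, D-δ}: total 130.
No size-2 selection does better; minimum is 109.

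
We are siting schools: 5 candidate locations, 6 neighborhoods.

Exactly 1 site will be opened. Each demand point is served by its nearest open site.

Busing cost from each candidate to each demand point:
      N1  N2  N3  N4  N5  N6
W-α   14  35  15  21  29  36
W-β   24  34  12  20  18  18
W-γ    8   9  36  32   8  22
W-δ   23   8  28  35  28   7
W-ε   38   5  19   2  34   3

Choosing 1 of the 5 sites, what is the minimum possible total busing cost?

101

Open {W-ε}.
  N1→W-ε 38, N2→W-ε 5, N3→W-ε 19, N4→W-ε 2, N5→W-ε 34, N6→W-ε 3  ⇒ total 101.
Compare {W-γ}: total 115.
Compare {W-β}: total 126.
No size-1 selection does better; minimum is 101.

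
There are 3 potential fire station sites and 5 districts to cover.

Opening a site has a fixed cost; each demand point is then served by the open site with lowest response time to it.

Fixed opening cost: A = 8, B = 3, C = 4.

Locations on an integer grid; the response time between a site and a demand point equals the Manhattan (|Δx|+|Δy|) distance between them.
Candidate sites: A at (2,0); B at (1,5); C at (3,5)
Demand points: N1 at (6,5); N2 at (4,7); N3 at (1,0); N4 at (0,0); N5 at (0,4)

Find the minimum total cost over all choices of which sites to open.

25

Open {A, C}: assign each demand point to its cheapest open site.
  N1→C 3, N2→C 3, N3→A 1, N4→A 2, N5→C 4
  response time 13, fixed 12 → total 25.
Compare {B}: response time 23 + fixed 3 = 26.
Compare {A, B}: response time 15 + fixed 11 = 26.
Compare {B, C}: response time 19 + fixed 7 = 26.
All other subsets cost ≥ 26. Minimum total cost: 25.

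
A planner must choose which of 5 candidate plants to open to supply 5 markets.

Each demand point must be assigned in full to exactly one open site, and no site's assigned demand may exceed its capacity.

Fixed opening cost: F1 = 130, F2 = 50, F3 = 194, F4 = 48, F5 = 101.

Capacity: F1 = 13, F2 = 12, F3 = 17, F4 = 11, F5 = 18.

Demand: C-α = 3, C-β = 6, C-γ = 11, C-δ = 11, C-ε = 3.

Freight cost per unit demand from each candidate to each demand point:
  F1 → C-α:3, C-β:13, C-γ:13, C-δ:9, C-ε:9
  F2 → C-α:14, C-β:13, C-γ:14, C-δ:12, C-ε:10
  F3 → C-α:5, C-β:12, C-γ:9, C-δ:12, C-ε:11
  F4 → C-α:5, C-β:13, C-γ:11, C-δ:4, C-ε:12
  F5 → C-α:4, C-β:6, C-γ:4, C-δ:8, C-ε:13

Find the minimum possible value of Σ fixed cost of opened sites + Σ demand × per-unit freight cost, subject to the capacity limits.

Open {F2, F4, F5}; cheapest assignment that respects the capacities:
  F2 (cap 12, load 6): C-α, C-ε — cost 3×14 + 3×10 = 72
  F4 (cap 11, load 11): C-δ — cost 11×4 = 44
  F5 (cap 18, load 17): C-β, C-γ — cost 6×6 + 11×4 = 80
  Shipping 196, fixed 199 → total 395.
  Any other capacity-feasible assignment to {F2, F4, F5} ships for at least 196.
Compare {F1, F4, F5}: its best feasible assignment gives total 439.
Compare {F1, F2, F4, F5}: its best feasible assignment gives total 489.
Every other set of open sites that can feasibly serve all demand totals ≥ 439 even under its best assignment. Minimum: 395.

395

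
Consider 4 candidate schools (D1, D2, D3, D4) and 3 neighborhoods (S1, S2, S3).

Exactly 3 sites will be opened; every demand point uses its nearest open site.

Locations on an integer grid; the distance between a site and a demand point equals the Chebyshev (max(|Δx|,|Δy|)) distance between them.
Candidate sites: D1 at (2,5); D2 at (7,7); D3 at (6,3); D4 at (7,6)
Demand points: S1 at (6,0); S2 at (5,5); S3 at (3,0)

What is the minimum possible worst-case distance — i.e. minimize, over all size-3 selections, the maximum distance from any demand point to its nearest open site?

3

Open {D1, D2, D3}.
  Farthest demand point is S1 at distance 3 (to D3); all others are ≤ 3.
With {D1, D3, D4} the worst case is 3.
With {D2, D3, D4} the worst case is 3.
No size-3 selection achieves below 3.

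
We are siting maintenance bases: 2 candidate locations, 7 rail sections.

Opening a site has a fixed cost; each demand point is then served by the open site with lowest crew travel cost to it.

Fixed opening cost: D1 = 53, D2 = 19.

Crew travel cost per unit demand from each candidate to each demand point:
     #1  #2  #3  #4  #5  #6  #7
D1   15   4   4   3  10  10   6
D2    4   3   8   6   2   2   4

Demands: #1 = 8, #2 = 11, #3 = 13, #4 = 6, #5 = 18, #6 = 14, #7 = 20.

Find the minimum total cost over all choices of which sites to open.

Open {D1, D2}: assign each demand point to its cheapest open site.
  #1→D2 8×4=32, #2→D2 11×3=33, #3→D1 13×4=52, #4→D1 6×3=18, #5→D2 18×2=36, #6→D2 14×2=28, #7→D2 20×4=80
  crew travel cost 279, fixed 72 → total 351.
Compare {D2}: crew travel cost 349 + fixed 19 = 368.
Compare {D1}: crew travel cost 674 + fixed 53 = 727.

351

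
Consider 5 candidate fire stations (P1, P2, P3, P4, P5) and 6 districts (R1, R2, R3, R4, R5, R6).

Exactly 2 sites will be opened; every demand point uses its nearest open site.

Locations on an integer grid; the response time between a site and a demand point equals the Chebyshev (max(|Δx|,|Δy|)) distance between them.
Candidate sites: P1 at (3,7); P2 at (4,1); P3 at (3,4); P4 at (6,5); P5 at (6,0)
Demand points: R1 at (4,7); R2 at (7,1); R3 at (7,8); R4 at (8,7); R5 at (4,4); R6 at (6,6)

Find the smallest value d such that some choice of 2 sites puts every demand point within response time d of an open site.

Open {P2, P4}.
  Farthest demand point is R2 at response time 3 (to P2); all others are ≤ 3.
With {P4, P5} the worst case is 3.
With {P1, P4} the worst case is 4.
No size-2 selection achieves below 3.

3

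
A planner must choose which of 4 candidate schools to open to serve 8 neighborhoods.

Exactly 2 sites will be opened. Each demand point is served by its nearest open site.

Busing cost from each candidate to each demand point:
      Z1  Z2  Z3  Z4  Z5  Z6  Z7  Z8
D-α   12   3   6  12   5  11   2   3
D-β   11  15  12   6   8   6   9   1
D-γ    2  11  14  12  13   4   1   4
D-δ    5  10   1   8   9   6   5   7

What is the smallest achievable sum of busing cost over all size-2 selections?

33

Open {D-α, D-δ}.
  Z1→D-δ 5, Z2→D-α 3, Z3→D-δ 1, Z4→D-δ 8, Z5→D-α 5, Z6→D-δ 6, Z7→D-α 2, Z8→D-α 3  ⇒ total 33.
Compare {D-α, D-γ}: total 36.
Compare {D-γ, D-δ}: total 39.
No size-2 selection does better; minimum is 33.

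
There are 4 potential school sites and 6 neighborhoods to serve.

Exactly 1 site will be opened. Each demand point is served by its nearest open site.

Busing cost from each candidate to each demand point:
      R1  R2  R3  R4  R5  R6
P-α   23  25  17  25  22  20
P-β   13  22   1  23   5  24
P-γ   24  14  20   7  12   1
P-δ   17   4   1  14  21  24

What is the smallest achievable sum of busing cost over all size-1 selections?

Open {P-γ}.
  R1→P-γ 24, R2→P-γ 14, R3→P-γ 20, R4→P-γ 7, R5→P-γ 12, R6→P-γ 1  ⇒ total 78.
Compare {P-δ}: total 81.
Compare {P-β}: total 88.
No size-1 selection does better; minimum is 78.

78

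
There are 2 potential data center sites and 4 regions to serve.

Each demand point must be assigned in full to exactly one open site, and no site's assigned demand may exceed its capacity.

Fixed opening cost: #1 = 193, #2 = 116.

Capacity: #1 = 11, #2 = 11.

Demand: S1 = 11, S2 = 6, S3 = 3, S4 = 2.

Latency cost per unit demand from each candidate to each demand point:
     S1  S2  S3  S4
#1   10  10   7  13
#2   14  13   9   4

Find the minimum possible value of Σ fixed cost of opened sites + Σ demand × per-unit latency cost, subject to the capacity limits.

532

Open {#1, #2}; cheapest assignment that respects the capacities:
  #1 (cap 11, load 11): S1 — cost 11×10 = 110
  #2 (cap 11, load 11): S2, S3, S4 — cost 6×13 + 3×9 + 2×4 = 113
  Shipping 223, fixed 309 → total 532.
  Any other capacity-feasible assignment to {#1, #2} ships for at least 223.
Total demand is 22 and no other set of sites has combined capacity ≥ 22, so {#1, #2} is the only feasible choice of open sites. Minimum: 532.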